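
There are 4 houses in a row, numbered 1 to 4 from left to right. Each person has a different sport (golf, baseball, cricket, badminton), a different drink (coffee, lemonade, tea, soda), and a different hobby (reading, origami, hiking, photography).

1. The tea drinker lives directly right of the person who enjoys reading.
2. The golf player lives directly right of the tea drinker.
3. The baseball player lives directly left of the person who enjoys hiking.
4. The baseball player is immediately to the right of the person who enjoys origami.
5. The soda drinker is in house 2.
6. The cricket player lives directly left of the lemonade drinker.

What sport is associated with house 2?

From clue 5, the soda drinker must be in house 2.
House 1 drink: only coffee fits.
So house 4 gets lemonade for drink.
By clue 1, the person who enjoys reading is in house 2.
Clue 2: the golf player is in house 4.
Clue 6: the cricket player is in house 3.
House 1's sport must be badminton (nothing else left).
House 2's sport must be baseball (nothing else left).
House 3 drink: only tea fits.
The only hobby still possible for house 1 is origami.
Clue 3 places the person who enjoys hiking in house 3.
That leaves photography as the hobby for house 4.
So: house 1 = badminton/coffee/origami, house 2 = baseball/soda/reading, house 3 = cricket/tea/hiking, house 4 = golf/lemonade/photography.

baseball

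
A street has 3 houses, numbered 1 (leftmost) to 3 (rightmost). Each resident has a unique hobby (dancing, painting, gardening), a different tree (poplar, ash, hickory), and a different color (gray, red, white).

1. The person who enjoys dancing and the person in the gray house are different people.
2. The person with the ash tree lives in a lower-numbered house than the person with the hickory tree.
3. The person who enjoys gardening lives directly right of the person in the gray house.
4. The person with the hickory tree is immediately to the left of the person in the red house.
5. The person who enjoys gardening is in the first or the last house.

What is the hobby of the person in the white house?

dancing

Clue 4 places the person with the hickory tree in house 2.
From clue 4, the person in the red house must be in house 3.
From clue 5, the person who enjoys gardening must be in house 3.
That leaves poplar as the tree for house 3.
From clue 3, the person in the gray house must be in house 2.
That leaves ash as the tree for house 1.
The only color still possible for house 1 is white.
By clue 1, the person who enjoys dancing is in house 1.
So house 2 gets painting for hobby.
So: house 1 = dancing/ash/white, house 2 = painting/hickory/gray, house 3 = gardening/poplar/red.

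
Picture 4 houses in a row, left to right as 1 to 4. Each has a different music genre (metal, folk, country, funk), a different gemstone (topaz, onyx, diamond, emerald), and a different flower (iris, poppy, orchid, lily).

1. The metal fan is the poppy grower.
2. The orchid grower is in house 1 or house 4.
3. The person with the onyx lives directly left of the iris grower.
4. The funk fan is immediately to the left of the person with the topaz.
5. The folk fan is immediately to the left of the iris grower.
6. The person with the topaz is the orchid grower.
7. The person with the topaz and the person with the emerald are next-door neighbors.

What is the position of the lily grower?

From clue 6, the person with the topaz must be in house 4.
Clue 6 places the orchid grower in house 4.
Clue 7 places the person with the emerald in house 3.
From clue 4, the funk fan must be in house 3.
The only music genre still possible for house 4 is country.
The folk fan is narrowed to house 1 or 2; consider each.
Placing it in house 1 leads to a contradiction, so it's in house 2.
Clue 5 places the iris grower in house 3.
House 1's music genre must be metal (nothing else left).
Clue 1 places the poppy grower in house 1.
Clue 3: the person with the onyx is in house 2.
House 1's gemstone must be diamond (nothing else left).
The only flower still possible for house 2 is lily.
So: house 1 = metal/diamond/poppy, house 2 = folk/onyx/lily, house 3 = funk/emerald/iris, house 4 = country/topaz/orchid.

2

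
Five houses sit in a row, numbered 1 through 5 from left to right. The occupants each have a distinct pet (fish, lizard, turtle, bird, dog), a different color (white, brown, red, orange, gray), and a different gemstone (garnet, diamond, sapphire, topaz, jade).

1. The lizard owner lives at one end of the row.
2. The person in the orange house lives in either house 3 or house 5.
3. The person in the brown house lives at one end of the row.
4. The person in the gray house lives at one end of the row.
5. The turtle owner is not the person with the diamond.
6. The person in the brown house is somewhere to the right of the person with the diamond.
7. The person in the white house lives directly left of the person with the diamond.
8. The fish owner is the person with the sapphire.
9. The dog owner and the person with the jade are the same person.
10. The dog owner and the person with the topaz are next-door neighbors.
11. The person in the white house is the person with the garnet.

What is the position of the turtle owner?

2

By clue 6, the person in the brown house is in house 5.
House 1's color must be gray (nothing else left).
That leaves orange as the color for house 3.
So house 4 gets red for color.
Clue 7: the person with the diamond is in house 3.
The person with the garnet is in house 2 (clue 11).
So house 2 gets white for color.
That leaves bird as the pet for house 3.
The only pet still possible for house 2 is turtle.
That leaves sapphire as the gemstone for house 1.
From clue 8, the fish owner must be in house 1.
That leaves dog as the pet for house 4.
That leaves lizard as the pet for house 5.
By clue 9, the person with the jade is in house 4.
The person with the topaz is in house 5 (clue 10).
So: house 1 = fish/gray/sapphire, house 2 = turtle/white/garnet, house 3 = bird/orange/diamond, house 4 = dog/red/jade, house 5 = lizard/brown/topaz.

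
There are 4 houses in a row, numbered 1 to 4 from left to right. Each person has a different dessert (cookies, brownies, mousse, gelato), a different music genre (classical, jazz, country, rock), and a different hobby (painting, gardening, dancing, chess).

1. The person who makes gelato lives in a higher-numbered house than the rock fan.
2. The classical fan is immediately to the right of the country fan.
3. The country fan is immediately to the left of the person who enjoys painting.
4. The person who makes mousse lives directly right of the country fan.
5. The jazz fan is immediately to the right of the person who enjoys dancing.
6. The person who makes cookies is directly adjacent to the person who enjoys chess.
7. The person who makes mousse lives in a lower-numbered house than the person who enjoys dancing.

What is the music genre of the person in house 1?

From clue 7, the person who makes mousse must be in house 2.
Clue 7 places the person who enjoys dancing in house 3.
By clue 4, the country fan is in house 1.
By clue 5, the jazz fan is in house 4.
So house 1 gets gardening for hobby.
Clue 2 places the classical fan in house 2.
Clue 3 places the person who enjoys painting in house 2.
So house 3 gets rock for music genre.
That leaves chess as the hobby for house 4.
Clue 1: the person who makes gelato is in house 4.
From clue 6, the person who makes cookies must be in house 3.
House 1 dessert: only brownies fits.
So: house 1 = brownies/country/gardening, house 2 = mousse/classical/painting, house 3 = cookies/rock/dancing, house 4 = gelato/jazz/chess.

country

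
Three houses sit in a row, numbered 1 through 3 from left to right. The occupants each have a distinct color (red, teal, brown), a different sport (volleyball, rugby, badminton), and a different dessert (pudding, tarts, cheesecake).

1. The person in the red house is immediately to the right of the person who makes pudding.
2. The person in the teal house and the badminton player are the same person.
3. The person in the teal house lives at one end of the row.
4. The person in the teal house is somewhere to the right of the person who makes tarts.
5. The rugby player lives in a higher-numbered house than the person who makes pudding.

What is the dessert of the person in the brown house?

Clue 4: the person in the teal house is in house 3.
That leaves brown as the color for house 1.
House 2 color: only red fits.
House 3 dessert: only cheesecake fits.
From clue 1, the person who makes pudding must be in house 1.
The badminton player is in house 3 (clue 2).
So house 1 gets volleyball for sport.
That leaves rugby as the sport for house 2.
House 2's dessert must be tarts (nothing else left).
So: house 1 = brown/volleyball/pudding, house 2 = red/rugby/tarts, house 3 = teal/badminton/cheesecake.

pudding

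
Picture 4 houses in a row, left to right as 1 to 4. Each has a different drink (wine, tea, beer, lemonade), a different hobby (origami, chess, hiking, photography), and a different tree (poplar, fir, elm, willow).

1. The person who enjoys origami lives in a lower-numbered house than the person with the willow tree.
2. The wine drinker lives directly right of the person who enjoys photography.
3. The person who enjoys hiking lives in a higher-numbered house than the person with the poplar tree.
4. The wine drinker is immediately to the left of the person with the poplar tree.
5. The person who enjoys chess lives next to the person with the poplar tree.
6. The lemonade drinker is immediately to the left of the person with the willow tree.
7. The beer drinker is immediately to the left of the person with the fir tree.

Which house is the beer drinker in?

1

From clue 4, the wine drinker must be in house 2.
The person with the poplar tree is in house 3 (clue 4).
House 4's drink must be tea (nothing else left).
So house 1 gets elm for tree.
The person who enjoys photography is in house 1 (clue 2).
By clue 3, the person who enjoys hiking is in house 4.
House 3 hobby: only origami fits.
By clue 1, the person with the willow tree is in house 4.
From clue 6, the lemonade drinker must be in house 3.
House 1 drink: only beer fits.
House 2 hobby: only chess fits.
So house 2 gets fir for tree.
So: house 1 = beer/photography/elm, house 2 = wine/chess/fir, house 3 = lemonade/origami/poplar, house 4 = tea/hiking/willow.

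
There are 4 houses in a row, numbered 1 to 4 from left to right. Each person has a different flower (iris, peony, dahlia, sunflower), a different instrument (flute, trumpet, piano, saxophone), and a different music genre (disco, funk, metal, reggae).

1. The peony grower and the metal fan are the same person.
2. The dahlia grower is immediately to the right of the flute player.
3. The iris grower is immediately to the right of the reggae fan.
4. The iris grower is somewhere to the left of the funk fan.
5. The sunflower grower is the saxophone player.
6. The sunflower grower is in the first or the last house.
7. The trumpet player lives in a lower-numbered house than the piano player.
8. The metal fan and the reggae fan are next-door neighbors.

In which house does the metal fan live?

The iris grower is narrowed to house 2 or 3; consider each.
Placing it in house 2 leads to a contradiction, so it's in house 3.
The reggae fan is in house 2 (clue 3).
From clue 4, the funk fan must be in house 4.
Clue 1 places the peony grower in house 1.
By clue 1, the metal fan is in house 1.
That leaves dahlia as the flower for house 2.
The only flower still possible for house 4 is sunflower.
House 3's music genre must be disco (nothing else left).
The flute player is in house 1 (clue 2).
From clue 5, the saxophone player must be in house 4.
The trumpet player is in house 2 (clue 7).
Clue 7 places the piano player in house 3.
So: house 1 = peony/flute/metal, house 2 = dahlia/trumpet/reggae, house 3 = iris/piano/disco, house 4 = sunflower/saxophone/funk.

1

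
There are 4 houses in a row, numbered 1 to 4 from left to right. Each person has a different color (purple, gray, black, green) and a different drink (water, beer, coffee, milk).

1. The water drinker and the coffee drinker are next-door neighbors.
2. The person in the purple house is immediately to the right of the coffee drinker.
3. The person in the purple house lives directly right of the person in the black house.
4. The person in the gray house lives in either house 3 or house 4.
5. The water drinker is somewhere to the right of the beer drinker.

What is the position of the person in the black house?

2

The person in the gray house is narrowed to house 3 or 4; consider each.
Placing it in house 3 leads to a contradiction, so it's in house 4.
The only drink still possible for house 4 is milk.
That leaves water as the drink for house 3.
By clue 1, the coffee drinker is in house 2.
By clue 2, the person in the purple house is in house 3.
From clue 3, the person in the black house must be in house 2.
House 1 color: only green fits.
So house 1 gets beer for drink.
So: house 1 = green/beer, house 2 = black/coffee, house 3 = purple/water, house 4 = gray/milk.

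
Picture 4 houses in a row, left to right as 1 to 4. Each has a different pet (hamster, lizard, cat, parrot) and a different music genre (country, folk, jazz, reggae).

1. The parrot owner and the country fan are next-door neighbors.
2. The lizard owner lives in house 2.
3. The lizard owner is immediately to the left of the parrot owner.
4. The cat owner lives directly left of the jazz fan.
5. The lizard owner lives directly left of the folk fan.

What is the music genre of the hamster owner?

By clue 2, the lizard owner is in house 2.
The parrot owner is in house 3 (clue 3).
Clue 5: the folk fan is in house 3.
House 4's pet must be hamster (nothing else left).
By clue 4, the jazz fan is in house 2.
The only pet still possible for house 1 is cat.
The only music genre still possible for house 1 is reggae.
House 4's music genre must be country (nothing else left).
So: house 1 = cat/reggae, house 2 = lizard/jazz, house 3 = parrot/folk, house 4 = hamster/country.

country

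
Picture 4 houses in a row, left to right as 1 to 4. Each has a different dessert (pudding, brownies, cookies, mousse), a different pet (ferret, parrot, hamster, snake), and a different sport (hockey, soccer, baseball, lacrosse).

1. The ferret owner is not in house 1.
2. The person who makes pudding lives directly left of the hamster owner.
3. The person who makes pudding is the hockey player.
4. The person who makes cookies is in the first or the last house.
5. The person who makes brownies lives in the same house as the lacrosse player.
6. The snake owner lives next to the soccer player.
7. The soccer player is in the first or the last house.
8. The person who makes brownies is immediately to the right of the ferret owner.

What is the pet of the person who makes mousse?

So house 1 gets parrot for pet.
The only pet still possible for house 4 is hamster.
By clue 2, the person who makes pudding is in house 3.
Clue 3: the hockey player is in house 3.
That leaves cookies as the dessert for house 1.
House 2 dessert: only mousse fits.
That leaves brownies as the dessert for house 4.
That leaves baseball as the sport for house 2.
House 4's sport must be lacrosse (nothing else left).
Clue 6 places the snake owner in house 2.
From clue 8, the ferret owner must be in house 3.
So house 1 gets soccer for sport.
So: house 1 = cookies/parrot/soccer, house 2 = mousse/snake/baseball, house 3 = pudding/ferret/hockey, house 4 = brownies/hamster/lacrosse.

snake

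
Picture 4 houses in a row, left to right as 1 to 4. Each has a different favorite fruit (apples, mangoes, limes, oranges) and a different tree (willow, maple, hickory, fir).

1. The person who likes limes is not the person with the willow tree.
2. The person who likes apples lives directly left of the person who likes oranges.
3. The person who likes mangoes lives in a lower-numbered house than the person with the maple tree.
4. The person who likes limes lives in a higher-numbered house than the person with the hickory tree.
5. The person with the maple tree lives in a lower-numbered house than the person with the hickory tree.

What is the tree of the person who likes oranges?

hickory

By clue 5, the person with the maple tree is in house 2.
From clue 5, the person with the hickory tree must be in house 3.
From clue 3, the person who likes mangoes must be in house 1.
From clue 4, the person who likes limes must be in house 4.
By clue 1, the person with the willow tree is in house 1.
The person who likes apples is in house 2 (clue 2).
Clue 2: the person who likes oranges is in house 3.
So house 4 gets fir for tree.
So: house 1 = mangoes/willow, house 2 = apples/maple, house 3 = oranges/hickory, house 4 = limes/fir.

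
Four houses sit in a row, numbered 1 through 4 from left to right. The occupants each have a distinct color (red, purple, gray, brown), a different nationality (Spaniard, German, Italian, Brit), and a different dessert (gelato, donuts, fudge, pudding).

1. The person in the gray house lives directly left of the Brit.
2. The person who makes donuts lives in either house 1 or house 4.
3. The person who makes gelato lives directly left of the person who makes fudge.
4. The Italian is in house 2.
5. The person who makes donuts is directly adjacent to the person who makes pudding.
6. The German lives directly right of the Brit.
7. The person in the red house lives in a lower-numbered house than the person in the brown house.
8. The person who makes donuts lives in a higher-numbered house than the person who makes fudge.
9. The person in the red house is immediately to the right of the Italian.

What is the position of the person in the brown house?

4

Clue 4 places the Italian in house 2.
Clue 8: the person who makes donuts is in house 4.
By clue 9, the person in the red house is in house 3.
House 1 nationality: only Spaniard fits.
That leaves Brit as the nationality for house 3.
House 4's nationality must be German (nothing else left).
House 1 dessert: only gelato fits.
Clue 1: the person in the gray house is in house 2.
Clue 3 places the person who makes fudge in house 2.
Clue 5 places the person who makes pudding in house 3.
From clue 7, the person in the brown house must be in house 4.
That leaves purple as the color for house 1.
So: house 1 = purple/Spaniard/gelato, house 2 = gray/Italian/fudge, house 3 = red/Brit/pudding, house 4 = brown/German/donuts.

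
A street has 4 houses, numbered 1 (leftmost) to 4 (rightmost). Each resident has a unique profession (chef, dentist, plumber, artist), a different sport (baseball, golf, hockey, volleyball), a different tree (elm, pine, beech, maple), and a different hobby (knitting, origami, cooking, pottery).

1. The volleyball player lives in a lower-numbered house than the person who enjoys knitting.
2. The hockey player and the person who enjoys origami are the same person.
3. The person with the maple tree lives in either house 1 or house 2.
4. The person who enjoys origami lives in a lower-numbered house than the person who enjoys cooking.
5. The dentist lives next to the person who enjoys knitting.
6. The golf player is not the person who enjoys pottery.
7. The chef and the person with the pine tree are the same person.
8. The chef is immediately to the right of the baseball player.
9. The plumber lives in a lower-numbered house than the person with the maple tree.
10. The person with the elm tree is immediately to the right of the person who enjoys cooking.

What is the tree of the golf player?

Clue 9: the plumber is in house 1.
Clue 9: the person with the maple tree is in house 2.
The only sport still possible for house 4 is golf.
The only tree still possible for house 1 is beech.
That leaves knitting as the hobby for house 4.
From clue 5, the dentist must be in house 3.
House 2 profession: only artist fits.
House 4 profession: only chef fits.
By clue 7, the person with the pine tree is in house 4.
The baseball player is in house 3 (clue 8).
That leaves elm as the tree for house 3.
From clue 10, the person who enjoys cooking must be in house 2.
So house 3 gets pottery for hobby.
By clue 2, the hockey player is in house 1.
That leaves volleyball as the sport for house 2.
The only hobby still possible for house 1 is origami.
So: house 1 = plumber/hockey/beech/origami, house 2 = artist/volleyball/maple/cooking, house 3 = dentist/baseball/elm/pottery, house 4 = chef/golf/pine/knitting.

pine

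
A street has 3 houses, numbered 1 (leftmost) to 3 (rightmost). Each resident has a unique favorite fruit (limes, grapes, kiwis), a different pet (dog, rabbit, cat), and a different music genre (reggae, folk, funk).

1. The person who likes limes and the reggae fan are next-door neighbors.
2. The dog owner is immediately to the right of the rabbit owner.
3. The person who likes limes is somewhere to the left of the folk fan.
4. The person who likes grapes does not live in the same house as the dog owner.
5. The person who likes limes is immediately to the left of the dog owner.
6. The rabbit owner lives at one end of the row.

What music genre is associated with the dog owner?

reggae

By clue 6, the rabbit owner is in house 1.
Clue 2: the dog owner is in house 2.
The person who likes limes is in house 1 (clue 5).
The only favorite fruit still possible for house 2 is kiwis.
House 3 favorite fruit: only grapes fits.
That leaves cat as the pet for house 3.
Clue 1 places the reggae fan in house 2.
So house 1 gets funk for music genre.
The only music genre still possible for house 3 is folk.
So: house 1 = limes/rabbit/funk, house 2 = kiwis/dog/reggae, house 3 = grapes/cat/folk.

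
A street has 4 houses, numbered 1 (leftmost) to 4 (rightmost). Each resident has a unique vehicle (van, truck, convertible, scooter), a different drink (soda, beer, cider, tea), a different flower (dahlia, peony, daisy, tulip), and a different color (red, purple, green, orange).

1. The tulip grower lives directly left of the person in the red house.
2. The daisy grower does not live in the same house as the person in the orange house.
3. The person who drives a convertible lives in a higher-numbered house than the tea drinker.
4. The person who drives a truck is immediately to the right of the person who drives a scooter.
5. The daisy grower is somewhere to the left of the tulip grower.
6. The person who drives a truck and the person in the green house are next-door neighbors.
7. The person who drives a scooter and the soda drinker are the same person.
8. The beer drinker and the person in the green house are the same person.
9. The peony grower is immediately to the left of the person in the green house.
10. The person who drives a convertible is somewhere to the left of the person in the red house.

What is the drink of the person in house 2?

tea

So house 4 gets dahlia for flower.
The person who drives a convertible is narrowed to house 2 or 3; consider each.
Placing it in house 2 leads to a contradiction, so it's in house 3.
Clue 10 places the person in the red house in house 4.
Clue 1: the tulip grower is in house 3.
By clue 4, the person who drives a truck is in house 2.
The person who drives a scooter is in house 1 (clue 4).
The person in the green house is in house 3 (clue 6).
Clue 7 places the soda drinker in house 1.
Clue 8: the beer drinker is in house 3.
The peony grower is in house 2 (clue 9).
So house 4 gets van for vehicle.
That leaves tea as the drink for house 2.
So house 4 gets cider for drink.
So house 1 gets daisy for flower.
The person in the orange house is in house 2 (clue 2).
So house 1 gets purple for color.
So: house 1 = scooter/soda/daisy/purple, house 2 = truck/tea/peony/orange, house 3 = convertible/beer/tulip/green, house 4 = van/cider/dahlia/red.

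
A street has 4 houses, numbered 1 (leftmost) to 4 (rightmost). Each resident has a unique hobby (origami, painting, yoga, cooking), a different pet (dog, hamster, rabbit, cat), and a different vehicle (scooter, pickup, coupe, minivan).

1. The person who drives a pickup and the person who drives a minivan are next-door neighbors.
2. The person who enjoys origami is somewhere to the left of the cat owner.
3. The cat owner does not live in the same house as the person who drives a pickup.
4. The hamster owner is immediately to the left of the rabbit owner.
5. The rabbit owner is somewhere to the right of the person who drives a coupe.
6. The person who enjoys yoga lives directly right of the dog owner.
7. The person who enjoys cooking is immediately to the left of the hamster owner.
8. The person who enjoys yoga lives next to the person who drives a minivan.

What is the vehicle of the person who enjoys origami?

So house 1 gets dog for pet.
Clue 6: the person who enjoys yoga is in house 2.
House 1 hobby: only cooking fits.
House 4's hobby must be painting (nothing else left).
Clue 2 places the cat owner in house 4.
By clue 3, the person who drives a pickup is in house 2.
By clue 7, the hamster owner is in house 2.
So house 3 gets origami for hobby.
That leaves rabbit as the pet for house 3.
That leaves scooter as the vehicle for house 4.
From clue 5, the person who drives a coupe must be in house 1.
That leaves minivan as the vehicle for house 3.
So: house 1 = cooking/dog/coupe, house 2 = yoga/hamster/pickup, house 3 = origami/rabbit/minivan, house 4 = painting/cat/scooter.

minivan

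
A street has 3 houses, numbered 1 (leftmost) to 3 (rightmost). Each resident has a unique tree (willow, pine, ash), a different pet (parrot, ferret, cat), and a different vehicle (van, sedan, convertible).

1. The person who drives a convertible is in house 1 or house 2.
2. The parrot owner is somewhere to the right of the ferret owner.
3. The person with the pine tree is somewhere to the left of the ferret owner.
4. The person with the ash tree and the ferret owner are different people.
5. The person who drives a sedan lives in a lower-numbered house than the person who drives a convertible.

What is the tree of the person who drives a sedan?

Clue 3: the person with the pine tree is in house 1.
From clue 3, the ferret owner must be in house 2.
By clue 5, the person who drives a sedan is in house 1.
The person who drives a convertible is in house 2 (clue 5).
House 2's tree must be willow (nothing else left).
That leaves ash as the tree for house 3.
House 1 pet: only cat fits.
The only pet still possible for house 3 is parrot.
House 3 vehicle: only van fits.
So: house 1 = pine/cat/sedan, house 2 = willow/ferret/convertible, house 3 = ash/parrot/van.

pine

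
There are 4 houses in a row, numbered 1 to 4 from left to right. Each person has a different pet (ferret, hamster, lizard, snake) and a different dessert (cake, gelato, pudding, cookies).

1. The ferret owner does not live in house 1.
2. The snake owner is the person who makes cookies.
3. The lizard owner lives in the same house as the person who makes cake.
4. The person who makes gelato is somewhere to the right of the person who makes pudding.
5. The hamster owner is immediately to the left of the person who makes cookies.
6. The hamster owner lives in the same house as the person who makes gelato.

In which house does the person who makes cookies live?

4

That leaves lizard as the pet for house 1.
Clue 3 places the person who makes cake in house 1.
So house 2 gets pudding for dessert.
House 4's dessert must be cookies (nothing else left).
Clue 2: the snake owner is in house 4.
The hamster owner is in house 3 (clue 5).
That leaves ferret as the pet for house 2.
So house 3 gets gelato for dessert.
So: house 1 = lizard/cake, house 2 = ferret/pudding, house 3 = hamster/gelato, house 4 = snake/cookies.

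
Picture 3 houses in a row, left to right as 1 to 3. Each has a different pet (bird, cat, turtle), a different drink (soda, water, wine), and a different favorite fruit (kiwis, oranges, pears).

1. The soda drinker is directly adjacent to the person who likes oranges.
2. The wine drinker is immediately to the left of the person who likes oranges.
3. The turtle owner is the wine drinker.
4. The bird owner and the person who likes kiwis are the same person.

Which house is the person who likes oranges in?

The turtle owner is narrowed to house 1 or 2; consider each.
Placing it in house 2 leads to a contradiction, so it's in house 1.
By clue 3, the wine drinker is in house 1.
The person who likes oranges is in house 2 (clue 2).
House 1's favorite fruit must be pears (nothing else left).
The only favorite fruit still possible for house 3 is kiwis.
By clue 1, the soda drinker is in house 3.
Clue 4: the bird owner is in house 3.
The only pet still possible for house 2 is cat.
That leaves water as the drink for house 2.
So: house 1 = turtle/wine/pears, house 2 = cat/water/oranges, house 3 = bird/soda/kiwis.

2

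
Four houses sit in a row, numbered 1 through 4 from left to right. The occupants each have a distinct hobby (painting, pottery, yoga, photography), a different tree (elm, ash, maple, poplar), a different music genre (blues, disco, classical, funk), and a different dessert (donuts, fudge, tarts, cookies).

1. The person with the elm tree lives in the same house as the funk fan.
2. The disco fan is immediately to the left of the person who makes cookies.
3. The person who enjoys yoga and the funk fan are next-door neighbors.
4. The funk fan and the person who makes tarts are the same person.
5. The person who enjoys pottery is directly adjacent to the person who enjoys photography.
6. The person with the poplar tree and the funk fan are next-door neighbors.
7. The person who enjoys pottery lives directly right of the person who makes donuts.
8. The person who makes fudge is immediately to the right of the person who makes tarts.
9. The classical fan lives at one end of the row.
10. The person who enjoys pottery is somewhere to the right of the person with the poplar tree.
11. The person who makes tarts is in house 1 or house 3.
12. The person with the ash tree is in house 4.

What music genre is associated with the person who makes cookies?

Clue 12: the person with the ash tree is in house 4.
By clue 6, the person with the poplar tree is in house 2.
That leaves painting as the hobby for house 1.
The only dessert still possible for house 1 is tarts.
From clue 4, the funk fan must be in house 1.
Clue 8: the person who makes fudge is in house 2.
That leaves cookies as the dessert for house 4.
From clue 1, the person with the elm tree must be in house 1.
Clue 2: the disco fan is in house 3.
Clue 3: the person who enjoys yoga is in house 2.
By clue 7, the person who enjoys pottery is in house 4.
House 3's hobby must be photography (nothing else left).
House 3's tree must be maple (nothing else left).
House 2 music genre: only blues fits.
The only music genre still possible for house 4 is classical.
House 3's dessert must be donuts (nothing else left).
So: house 1 = painting/elm/funk/tarts, house 2 = yoga/poplar/blues/fudge, house 3 = photography/maple/disco/donuts, house 4 = pottery/ash/classical/cookies.

classical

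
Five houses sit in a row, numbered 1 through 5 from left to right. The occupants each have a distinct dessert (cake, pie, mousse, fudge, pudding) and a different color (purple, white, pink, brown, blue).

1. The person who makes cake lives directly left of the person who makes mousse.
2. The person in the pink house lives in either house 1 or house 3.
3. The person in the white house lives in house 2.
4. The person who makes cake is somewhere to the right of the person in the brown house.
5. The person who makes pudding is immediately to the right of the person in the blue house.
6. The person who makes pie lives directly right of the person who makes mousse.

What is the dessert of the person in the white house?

cake

Clue 3: the person in the white house is in house 2.
House 1 dessert: only fudge fits.
That leaves purple as the color for house 5.
Clue 4: the person in the brown house is in house 1.
So house 4 gets blue for color.
The person who makes pudding is in house 5 (clue 5).
House 2's dessert must be cake (nothing else left).
That leaves mousse as the dessert for house 3.
House 4's dessert must be pie (nothing else left).
That leaves pink as the color for house 3.
So: house 1 = fudge/brown, house 2 = cake/white, house 3 = mousse/pink, house 4 = pie/blue, house 5 = pudding/purple.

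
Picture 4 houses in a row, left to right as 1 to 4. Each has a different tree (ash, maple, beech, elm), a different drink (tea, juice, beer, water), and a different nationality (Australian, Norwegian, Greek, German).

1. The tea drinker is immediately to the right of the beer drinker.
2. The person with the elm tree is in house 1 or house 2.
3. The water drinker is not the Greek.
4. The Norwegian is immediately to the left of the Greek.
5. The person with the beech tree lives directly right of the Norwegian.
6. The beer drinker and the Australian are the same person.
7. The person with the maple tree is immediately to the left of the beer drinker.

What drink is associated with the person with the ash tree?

The person with the elm tree is narrowed to house 1 or 2; consider each.
Placing it in house 1 leads to a contradiction, so it's in house 2.
Clue 7 places the beer drinker in house 2.
House 1 tree: only maple fits.
House 1's nationality must be German (nothing else left).
That leaves Greek as the nationality for house 4.
Clue 1: the tea drinker is in house 3.
The Norwegian is in house 3 (clue 4).
From clue 5, the person with the beech tree must be in house 4.
From clue 6, the Australian must be in house 2.
So house 3 gets ash for tree.
House 1's drink must be water (nothing else left).
House 4's drink must be juice (nothing else left).
So: house 1 = maple/water/German, house 2 = elm/beer/Australian, house 3 = ash/tea/Norwegian, house 4 = beech/juice/Greek.

tea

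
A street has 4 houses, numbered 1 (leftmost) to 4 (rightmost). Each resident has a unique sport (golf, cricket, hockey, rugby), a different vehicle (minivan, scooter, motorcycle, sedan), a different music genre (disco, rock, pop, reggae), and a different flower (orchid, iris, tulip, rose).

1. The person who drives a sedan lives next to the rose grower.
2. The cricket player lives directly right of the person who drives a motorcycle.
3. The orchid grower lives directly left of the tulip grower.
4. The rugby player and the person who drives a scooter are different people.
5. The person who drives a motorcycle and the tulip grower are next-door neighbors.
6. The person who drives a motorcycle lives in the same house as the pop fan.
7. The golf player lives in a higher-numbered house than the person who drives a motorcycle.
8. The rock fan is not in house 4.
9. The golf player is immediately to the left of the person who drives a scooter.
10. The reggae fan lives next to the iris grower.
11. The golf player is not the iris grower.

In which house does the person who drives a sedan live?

2

The cricket player is narrowed to house 2 or 3; consider each.
Placing it in house 3 leads to a contradiction, so it's in house 2.
The person who drives a motorcycle is in house 1 (clue 2).
From clue 5, the tulip grower must be in house 2.
By clue 6, the pop fan is in house 1.
The person who drives a scooter is in house 4 (clue 9).
House 3 sport: only golf fits.
The only flower still possible for house 1 is orchid.
House 3's flower must be rose (nothing else left).
That leaves iris as the flower for house 4.
Clue 1 places the person who drives a sedan in house 2.
Clue 4 places the rugby player in house 1.
The reggae fan is in house 3 (clue 10).
So house 4 gets hockey for sport.
House 3 vehicle: only minivan fits.
House 4 music genre: only disco fits.
The only music genre still possible for house 2 is rock.
So: house 1 = rugby/motorcycle/pop/orchid, house 2 = cricket/sedan/rock/tulip, house 3 = golf/minivan/reggae/rose, house 4 = hockey/scooter/disco/iris.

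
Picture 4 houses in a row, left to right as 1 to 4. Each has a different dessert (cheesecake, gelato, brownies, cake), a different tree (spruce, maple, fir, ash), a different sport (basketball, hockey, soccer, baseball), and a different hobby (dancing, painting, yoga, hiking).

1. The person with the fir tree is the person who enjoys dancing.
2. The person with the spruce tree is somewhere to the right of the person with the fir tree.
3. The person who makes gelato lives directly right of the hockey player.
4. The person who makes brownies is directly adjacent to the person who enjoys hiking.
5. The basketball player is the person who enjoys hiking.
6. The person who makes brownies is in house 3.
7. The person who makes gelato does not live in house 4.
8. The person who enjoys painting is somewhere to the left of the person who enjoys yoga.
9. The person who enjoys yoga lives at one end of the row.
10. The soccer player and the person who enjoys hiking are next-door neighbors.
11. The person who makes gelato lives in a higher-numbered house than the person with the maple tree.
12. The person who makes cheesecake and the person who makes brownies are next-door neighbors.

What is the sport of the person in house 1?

Clue 6: the person who makes brownies is in house 3.
Clue 9: the person who enjoys yoga is in house 4.
That leaves cake as the dessert for house 1.
The only dessert still possible for house 4 is cheesecake.
The hockey player is in house 1 (clue 3).
The person who enjoys hiking is in house 2 (clue 4).
By clue 5, the basketball player is in house 2.
The person with the maple tree is in house 1 (clue 11).
That leaves gelato as the dessert for house 2.
House 3 sport: only soccer fits.
The only sport still possible for house 4 is baseball.
From clue 1, the person with the fir tree must be in house 3.
Clue 1 places the person who enjoys dancing in house 3.
Clue 2: the person with the spruce tree is in house 4.
House 2 tree: only ash fits.
The only hobby still possible for house 1 is painting.
So: house 1 = cake/maple/hockey/painting, house 2 = gelato/ash/basketball/hiking, house 3 = brownies/fir/soccer/dancing, house 4 = cheesecake/spruce/baseball/yoga.

hockey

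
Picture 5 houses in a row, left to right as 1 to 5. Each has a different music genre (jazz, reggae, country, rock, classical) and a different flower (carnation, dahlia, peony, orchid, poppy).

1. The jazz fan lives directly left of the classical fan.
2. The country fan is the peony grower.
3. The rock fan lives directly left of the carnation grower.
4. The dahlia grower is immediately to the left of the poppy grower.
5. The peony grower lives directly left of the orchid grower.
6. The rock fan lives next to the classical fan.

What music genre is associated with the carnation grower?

The classical fan is narrowed to house 2 or 3 or 4 or 5; consider each.
Placing it in house 2 and house 4 and house 5 leads to a contradiction, so it's in house 3.
Clue 1 places the jazz fan in house 2.
So house 4 gets rock for music genre.
House 5 music genre: only reggae fits.
Clue 2: the peony grower is in house 1.
From clue 3, the carnation grower must be in house 5.
By clue 5, the orchid grower is in house 2.
The only music genre still possible for house 1 is country.
Clue 4: the dahlia grower is in house 3.
From clue 4, the poppy grower must be in house 4.
So: house 1 = country/peony, house 2 = jazz/orchid, house 3 = classical/dahlia, house 4 = rock/poppy, house 5 = reggae/carnation.

reggae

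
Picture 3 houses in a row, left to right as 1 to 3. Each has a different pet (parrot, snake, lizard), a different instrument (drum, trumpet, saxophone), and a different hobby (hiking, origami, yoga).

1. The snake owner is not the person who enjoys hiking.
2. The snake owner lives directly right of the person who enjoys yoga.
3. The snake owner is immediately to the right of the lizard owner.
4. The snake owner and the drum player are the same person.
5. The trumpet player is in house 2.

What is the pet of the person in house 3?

Clue 5 places the trumpet player in house 2.
So house 1 gets saxophone for instrument.
House 3 instrument: only drum fits.
The snake owner is in house 3 (clue 4).
Clue 2 places the person who enjoys yoga in house 2.
Clue 3: the lizard owner is in house 2.
So house 1 gets parrot for pet.
That leaves origami as the hobby for house 3.
That leaves hiking as the hobby for house 1.
So: house 1 = parrot/saxophone/hiking, house 2 = lizard/trumpet/yoga, house 3 = snake/drum/origami.

snake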